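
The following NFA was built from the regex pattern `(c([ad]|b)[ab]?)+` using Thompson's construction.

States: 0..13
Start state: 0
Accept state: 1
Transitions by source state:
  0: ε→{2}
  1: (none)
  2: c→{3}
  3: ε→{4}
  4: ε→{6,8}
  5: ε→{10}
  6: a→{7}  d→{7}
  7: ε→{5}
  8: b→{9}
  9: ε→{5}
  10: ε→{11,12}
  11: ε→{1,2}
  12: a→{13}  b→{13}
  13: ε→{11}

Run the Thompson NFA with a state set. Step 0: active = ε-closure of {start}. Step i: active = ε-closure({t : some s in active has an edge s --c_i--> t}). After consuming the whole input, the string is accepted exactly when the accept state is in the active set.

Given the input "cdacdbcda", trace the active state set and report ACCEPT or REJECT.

Answer: ACCEPT

Steps:
initial (ε-close {0}): {0,2}
'c' @ 1: {3,4,6,8}
'd' @ 2: {1,2,5,7,10,11,12}  ✓accept
'a' @ 3: {1,2,11,13}  ✓accept
'c' @ 4: {3,4,6,8}
'd' @ 5: {1,2,5,7,10,11,12}  ✓accept
'b' @ 6: {1,2,11,13}  ✓accept
'c' @ 7: {3,4,6,8}
'd' @ 8: {1,2,5,7,10,11,12}  ✓accept
'a' @ 9: {1,2,11,13}  ✓accept
final: {1,2,11,13}; accept 1 in set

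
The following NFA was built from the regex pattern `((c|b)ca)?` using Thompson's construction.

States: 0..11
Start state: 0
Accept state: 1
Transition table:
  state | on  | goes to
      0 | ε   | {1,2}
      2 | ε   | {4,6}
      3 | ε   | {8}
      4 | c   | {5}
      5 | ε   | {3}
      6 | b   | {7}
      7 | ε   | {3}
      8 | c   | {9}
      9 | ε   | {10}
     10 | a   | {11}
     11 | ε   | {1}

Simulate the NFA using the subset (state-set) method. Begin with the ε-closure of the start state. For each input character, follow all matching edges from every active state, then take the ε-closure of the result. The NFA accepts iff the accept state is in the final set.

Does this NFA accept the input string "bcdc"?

Answer: REJECT

Trace:
start: ε-closure({0}) = {0,1,2,4,6}
'b' @ 1: {3,7,8}
'c' @ 2: {9,10}
'd' @ 3: {}  — no active states
rest 'c' ignored (set empty)
final: {}; accept 1 not in set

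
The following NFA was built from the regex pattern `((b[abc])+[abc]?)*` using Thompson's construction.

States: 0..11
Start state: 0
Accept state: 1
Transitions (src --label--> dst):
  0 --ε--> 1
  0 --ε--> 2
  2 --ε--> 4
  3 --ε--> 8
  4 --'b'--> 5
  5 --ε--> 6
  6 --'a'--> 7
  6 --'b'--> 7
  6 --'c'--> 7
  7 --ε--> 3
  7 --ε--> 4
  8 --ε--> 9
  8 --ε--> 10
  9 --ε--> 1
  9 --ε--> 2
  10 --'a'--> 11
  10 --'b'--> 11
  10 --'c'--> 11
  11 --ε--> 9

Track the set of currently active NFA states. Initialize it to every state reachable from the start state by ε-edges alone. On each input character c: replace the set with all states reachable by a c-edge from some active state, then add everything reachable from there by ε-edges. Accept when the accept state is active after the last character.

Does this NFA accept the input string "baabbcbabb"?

Answer: ACCEPT

Trace:
start: ε-closure({0}) = {0,1,2,4}
'b' @ 1: {5,6}
'a' @ 2: {1,2,3,4,7,8,9,10}  (accept∈set)
'a' @ 3: {1,2,4,9,11}  (accept∈set)
'b' @ 4: {5,6}
'b' @ 5: {1,2,3,4,7,8,9,10}  (accept∈set)
'c' @ 6: {1,2,4,9,11}  (accept∈set)
'b' @ 7: {5,6}
'a' @ 8: {1,2,3,4,7,8,9,10}  (accept∈set)
'b' @ 9: {1,2,4,5,6,9,11}  (accept∈set)
'b' @ 10: {1,2,3,4,5,6,7,8,9,10}  (accept∈set)
end set {1,2,3,4,5,6,7,8,9,10} — state 1 in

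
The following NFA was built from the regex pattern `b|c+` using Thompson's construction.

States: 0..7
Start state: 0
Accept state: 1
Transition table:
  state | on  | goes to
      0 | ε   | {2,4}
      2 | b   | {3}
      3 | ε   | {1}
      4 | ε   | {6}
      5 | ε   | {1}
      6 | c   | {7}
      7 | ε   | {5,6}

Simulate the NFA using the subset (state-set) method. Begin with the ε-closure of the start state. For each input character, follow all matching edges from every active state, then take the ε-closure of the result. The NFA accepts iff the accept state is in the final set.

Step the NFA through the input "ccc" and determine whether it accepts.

Answer: ACCEPT

Derivation:
S₀ = ε-closure({0}) = {0,2,4,6}
'c' @ 1: {1,5,6,7}  (accept∈set)
'c' @ 2: {1,5,6,7}  (accept∈set)
'c' @ 3: {1,5,6,7}  (accept∈set)
final: {1,5,6,7}; accept 1 in set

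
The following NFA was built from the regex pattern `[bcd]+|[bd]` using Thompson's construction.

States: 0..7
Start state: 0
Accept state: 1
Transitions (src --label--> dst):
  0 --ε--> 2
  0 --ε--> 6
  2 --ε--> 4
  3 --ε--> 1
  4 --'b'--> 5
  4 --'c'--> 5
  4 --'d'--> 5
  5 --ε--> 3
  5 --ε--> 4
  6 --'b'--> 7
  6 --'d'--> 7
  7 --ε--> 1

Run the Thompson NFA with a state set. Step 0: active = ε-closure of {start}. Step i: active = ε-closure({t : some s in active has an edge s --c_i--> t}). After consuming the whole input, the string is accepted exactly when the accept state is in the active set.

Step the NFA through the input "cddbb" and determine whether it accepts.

initial (ε-close {0}): {0,2,4,6}
'c' @ 1: {1,3,4,5}  (accept∈set)
'd' @ 2: {1,3,4,5}  (accept∈set)
'd' @ 3: {1,3,4,5}  (accept∈set)
'b' @ 4: {1,3,4,5}  (accept∈set)
'b' @ 5: {1,3,4,5}  (accept∈set)
final: {1,3,4,5}; accept 1 in set

Answer: ACCEPT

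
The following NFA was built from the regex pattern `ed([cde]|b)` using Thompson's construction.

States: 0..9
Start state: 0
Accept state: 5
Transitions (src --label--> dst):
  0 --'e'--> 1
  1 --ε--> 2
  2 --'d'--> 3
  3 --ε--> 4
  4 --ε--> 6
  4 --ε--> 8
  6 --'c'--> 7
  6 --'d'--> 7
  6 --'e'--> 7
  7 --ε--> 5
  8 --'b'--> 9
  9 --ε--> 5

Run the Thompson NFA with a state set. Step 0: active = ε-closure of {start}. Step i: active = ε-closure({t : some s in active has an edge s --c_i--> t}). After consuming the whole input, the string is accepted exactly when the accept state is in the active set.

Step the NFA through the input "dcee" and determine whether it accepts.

S₀ = ε-closure({0}) = {0}
'd' @ 1: {}  — no active states
rest 'cee' ignored (set empty)
after full input: {}  (accept=5 not in)

Answer: REJECT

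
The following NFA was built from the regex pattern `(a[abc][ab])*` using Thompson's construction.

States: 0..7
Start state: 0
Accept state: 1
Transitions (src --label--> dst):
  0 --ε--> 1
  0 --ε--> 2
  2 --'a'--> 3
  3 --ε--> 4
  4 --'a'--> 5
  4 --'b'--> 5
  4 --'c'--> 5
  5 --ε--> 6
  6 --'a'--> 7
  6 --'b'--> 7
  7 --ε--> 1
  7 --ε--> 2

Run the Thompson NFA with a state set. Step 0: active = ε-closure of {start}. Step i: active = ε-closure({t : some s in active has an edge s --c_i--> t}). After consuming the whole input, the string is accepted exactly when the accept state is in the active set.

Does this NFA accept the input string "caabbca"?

Answer: REJECT

Steps:
start: ε-closure({0}) = {0,1,2}
'c' @ 1: {}  — dead — no transitions
rest 'aabbca' ignored (set empty)
after full input: {}  (accept=1 not in)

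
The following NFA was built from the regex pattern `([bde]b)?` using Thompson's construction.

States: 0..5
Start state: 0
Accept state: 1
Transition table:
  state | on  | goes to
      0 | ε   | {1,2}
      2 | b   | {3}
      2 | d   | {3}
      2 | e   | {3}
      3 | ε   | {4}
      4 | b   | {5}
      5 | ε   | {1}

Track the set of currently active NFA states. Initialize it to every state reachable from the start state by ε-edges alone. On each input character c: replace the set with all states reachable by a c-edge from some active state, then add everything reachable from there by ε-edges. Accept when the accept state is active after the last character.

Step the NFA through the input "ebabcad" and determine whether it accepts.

Answer: REJECT

Derivation:
S₀ = ε-closure({0}) = {0,1,2}
'e' @ 1: {3,4}
'b' @ 2: {1,5}  ✓accept
'a' @ 3: {}  — no active states
rest 'bcad' ignored (set empty)
end set {} — state 1 not in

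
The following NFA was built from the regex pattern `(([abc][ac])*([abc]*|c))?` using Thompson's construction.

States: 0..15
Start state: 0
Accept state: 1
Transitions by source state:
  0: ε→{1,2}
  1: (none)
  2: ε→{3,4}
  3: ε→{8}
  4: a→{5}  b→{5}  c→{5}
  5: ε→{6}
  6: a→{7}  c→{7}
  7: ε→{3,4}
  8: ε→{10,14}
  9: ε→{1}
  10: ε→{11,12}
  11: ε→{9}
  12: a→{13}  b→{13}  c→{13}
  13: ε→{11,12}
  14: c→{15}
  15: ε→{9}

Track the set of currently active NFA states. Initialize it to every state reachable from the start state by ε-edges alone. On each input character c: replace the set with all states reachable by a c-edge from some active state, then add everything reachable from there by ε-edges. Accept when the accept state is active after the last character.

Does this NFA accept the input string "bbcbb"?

Answer: ACCEPT

Trace:
initial (ε-close {0}): {0,1,2,3,4,8,9,10,11,12,14}
'b' @ 1: {1,5,6,9,11,12,13}  [accepting]
'b' @ 2: {1,9,11,12,13}  [accepting]
'c' @ 3: {1,9,11,12,13}  [accepting]
'b' @ 4: {1,9,11,12,13}  [accepting]
'b' @ 5: {1,9,11,12,13}  [accepting]
end set {1,9,11,12,13} — state 1 in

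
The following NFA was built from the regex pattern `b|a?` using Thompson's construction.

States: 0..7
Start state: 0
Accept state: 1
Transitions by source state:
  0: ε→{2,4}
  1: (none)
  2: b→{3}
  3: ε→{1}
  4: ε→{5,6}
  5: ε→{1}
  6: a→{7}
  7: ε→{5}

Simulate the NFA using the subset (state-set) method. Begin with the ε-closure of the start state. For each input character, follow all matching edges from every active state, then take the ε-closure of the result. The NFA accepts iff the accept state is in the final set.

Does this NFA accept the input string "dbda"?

Answer: REJECT

Steps:
initial (ε-close {0}): {0,1,2,4,5,6}
'd' @ 1: {}  — dead — no transitions
rest 'bda' ignored (set empty)
end set {} — state 1 not in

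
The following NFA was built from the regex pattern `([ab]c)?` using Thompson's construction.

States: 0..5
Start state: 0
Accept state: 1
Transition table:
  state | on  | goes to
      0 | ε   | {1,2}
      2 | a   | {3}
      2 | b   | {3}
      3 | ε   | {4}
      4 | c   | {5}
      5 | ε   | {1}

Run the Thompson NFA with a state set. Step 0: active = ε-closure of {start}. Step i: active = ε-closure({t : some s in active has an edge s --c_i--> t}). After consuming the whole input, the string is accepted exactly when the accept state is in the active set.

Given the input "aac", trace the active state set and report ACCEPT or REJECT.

Answer: REJECT

Trace:
S₀ = ε-closure({0}) = {0,1,2}
'a' @ 1: {3,4}
'a' @ 2: {}  — no active states
rest 'c' ignored (set empty)
final: {}; accept 1 not in set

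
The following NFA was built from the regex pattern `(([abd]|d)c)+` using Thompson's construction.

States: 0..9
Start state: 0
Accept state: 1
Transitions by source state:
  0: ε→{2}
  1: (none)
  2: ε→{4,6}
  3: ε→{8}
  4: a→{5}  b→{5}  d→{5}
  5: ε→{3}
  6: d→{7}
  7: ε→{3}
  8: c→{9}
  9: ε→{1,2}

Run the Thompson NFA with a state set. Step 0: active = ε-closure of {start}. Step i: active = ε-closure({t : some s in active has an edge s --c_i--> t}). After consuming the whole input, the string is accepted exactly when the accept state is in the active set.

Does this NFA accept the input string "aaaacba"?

Answer: REJECT

Derivation:
initial (ε-close {0}): {0,2,4,6}
'a' @ 1: {3,5,8}
'a' @ 2: {}  — state set empty
rest 'aacba' ignored (set empty)
final: {}; accept 1 not in set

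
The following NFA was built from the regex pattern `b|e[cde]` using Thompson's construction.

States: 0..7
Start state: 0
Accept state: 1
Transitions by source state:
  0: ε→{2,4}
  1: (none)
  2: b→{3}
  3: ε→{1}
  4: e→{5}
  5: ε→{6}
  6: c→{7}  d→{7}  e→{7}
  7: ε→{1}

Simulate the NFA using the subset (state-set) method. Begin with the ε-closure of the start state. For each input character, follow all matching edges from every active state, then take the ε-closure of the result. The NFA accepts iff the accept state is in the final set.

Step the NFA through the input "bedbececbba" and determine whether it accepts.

Answer: REJECT

Trace:
S₀ = ε-closure({0}) = {0,2,4}
'b' @ 1: {1,3}  ✓accept
'e' @ 2: {}  — state set empty
rest 'dbececbba' ignored (set empty)
end set {} — state 1 not in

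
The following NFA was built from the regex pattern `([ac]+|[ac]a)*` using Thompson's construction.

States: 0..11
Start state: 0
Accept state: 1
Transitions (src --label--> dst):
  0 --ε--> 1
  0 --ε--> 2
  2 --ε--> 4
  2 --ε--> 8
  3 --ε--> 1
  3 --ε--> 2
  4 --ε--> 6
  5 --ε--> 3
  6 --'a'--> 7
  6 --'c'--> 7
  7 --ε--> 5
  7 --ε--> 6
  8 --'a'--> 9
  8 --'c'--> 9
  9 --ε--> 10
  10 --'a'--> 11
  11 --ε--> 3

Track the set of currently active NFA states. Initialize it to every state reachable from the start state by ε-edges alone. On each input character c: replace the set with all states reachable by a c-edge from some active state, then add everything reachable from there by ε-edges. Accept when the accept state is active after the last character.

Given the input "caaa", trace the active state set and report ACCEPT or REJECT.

Answer: ACCEPT

Steps:
start: ε-closure({0}) = {0,1,2,4,6,8}
'c' @ 1: {1,2,3,4,5,6,7,8,9,10}  (accept∈set)
'a' @ 2: {1,2,3,4,5,6,7,8,9,10,11}  (accept∈set)
'a' @ 3: {1,2,3,4,5,6,7,8,9,10,11}  (accept∈set)
'a' @ 4: {1,2,3,4,5,6,7,8,9,10,11}  (accept∈set)
end set {1,2,3,4,5,6,7,8,9,10,11} — state 1 in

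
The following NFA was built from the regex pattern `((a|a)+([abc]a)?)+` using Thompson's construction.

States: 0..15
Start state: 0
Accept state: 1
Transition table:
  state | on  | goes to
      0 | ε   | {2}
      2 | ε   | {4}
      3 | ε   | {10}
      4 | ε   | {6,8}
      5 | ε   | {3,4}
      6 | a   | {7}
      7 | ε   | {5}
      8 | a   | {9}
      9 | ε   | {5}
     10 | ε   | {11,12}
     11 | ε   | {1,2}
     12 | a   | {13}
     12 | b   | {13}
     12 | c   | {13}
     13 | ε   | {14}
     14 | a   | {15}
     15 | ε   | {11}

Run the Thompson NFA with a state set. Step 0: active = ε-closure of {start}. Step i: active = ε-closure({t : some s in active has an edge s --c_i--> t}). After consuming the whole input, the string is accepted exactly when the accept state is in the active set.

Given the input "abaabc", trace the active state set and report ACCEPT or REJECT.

Answer: REJECT

Trace:
S₀ = ε-closure({0}) = {0,2,4,6,8}
'a' @ 1: {1,2,3,4,5,6,7,8,9,10,11,12}  ✓accept
'b' @ 2: {13,14}
'a' @ 3: {1,2,4,6,8,11,15}  ✓accept
'a' @ 4: {1,2,3,4,5,6,7,8,9,10,11,12}  ✓accept
'b' @ 5: {13,14}
'c' @ 6: {}  — dead — no transitions
end set {} — state 1 not in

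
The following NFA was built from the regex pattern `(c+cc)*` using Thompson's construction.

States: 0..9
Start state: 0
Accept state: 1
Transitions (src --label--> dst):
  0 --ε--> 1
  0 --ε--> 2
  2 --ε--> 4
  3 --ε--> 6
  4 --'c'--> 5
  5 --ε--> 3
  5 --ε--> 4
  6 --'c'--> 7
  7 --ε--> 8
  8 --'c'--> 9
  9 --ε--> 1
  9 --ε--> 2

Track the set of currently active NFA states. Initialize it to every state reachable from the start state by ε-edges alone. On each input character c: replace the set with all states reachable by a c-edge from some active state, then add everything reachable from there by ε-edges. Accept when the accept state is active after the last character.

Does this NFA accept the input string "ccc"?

initial (ε-close {0}): {0,1,2,4}
'c' @ 1: {3,4,5,6}
'c' @ 2: {3,4,5,6,7,8}
'c' @ 3: {1,2,3,4,5,6,7,8,9}  (accept∈set)
final: {1,2,3,4,5,6,7,8,9}; accept 1 in set

Answer: ACCEPT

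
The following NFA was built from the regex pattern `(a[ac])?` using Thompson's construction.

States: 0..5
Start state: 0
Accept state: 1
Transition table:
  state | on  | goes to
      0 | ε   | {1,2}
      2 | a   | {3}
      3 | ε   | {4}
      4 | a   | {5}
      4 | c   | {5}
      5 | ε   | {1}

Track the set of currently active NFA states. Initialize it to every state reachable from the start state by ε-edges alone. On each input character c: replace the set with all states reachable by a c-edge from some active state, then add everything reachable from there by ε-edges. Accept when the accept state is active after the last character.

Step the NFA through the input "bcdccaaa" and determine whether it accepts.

initial (ε-close {0}): {0,1,2}
'b' @ 1: {}  — dead — no transitions
rest 'cdccaaa' ignored (set empty)
final: {}; accept 1 not in set

Answer: REJECT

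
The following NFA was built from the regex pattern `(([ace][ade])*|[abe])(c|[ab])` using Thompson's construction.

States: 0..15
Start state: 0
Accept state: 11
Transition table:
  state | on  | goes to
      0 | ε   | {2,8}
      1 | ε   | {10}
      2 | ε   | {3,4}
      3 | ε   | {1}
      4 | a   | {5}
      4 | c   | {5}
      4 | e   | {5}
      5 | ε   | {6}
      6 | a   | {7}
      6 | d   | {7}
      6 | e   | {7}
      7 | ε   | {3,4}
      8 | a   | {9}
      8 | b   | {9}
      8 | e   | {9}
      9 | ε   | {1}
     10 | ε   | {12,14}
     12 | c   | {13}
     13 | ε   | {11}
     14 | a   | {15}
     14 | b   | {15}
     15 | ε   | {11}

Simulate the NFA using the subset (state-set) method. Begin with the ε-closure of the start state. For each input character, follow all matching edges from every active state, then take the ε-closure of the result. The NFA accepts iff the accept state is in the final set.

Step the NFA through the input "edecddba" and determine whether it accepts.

Answer: REJECT

Derivation:
start: ε-closure({0}) = {0,1,2,3,4,8,10,12,14}
'e' @ 1: {1,5,6,9,10,12,14}
'd' @ 2: {1,3,4,7,10,12,14}
'e' @ 3: {5,6}
'c' @ 4: {}  — no active states
rest 'ddba' ignored (set empty)
final: {}; accept 11 not in set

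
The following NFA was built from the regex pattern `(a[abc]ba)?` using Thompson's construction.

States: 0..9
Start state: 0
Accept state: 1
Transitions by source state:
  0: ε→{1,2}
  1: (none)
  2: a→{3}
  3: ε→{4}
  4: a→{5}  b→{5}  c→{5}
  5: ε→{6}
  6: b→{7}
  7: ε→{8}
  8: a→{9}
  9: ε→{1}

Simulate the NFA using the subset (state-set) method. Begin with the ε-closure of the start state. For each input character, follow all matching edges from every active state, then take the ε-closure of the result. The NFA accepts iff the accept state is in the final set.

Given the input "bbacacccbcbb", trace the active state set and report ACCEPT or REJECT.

Answer: REJECT

Trace:
start: ε-closure({0}) = {0,1,2}
'b' @ 1: {}  — dead — no transitions
rest 'bacacccbcbb' ignored (set empty)
final: {}; accept 1 not in set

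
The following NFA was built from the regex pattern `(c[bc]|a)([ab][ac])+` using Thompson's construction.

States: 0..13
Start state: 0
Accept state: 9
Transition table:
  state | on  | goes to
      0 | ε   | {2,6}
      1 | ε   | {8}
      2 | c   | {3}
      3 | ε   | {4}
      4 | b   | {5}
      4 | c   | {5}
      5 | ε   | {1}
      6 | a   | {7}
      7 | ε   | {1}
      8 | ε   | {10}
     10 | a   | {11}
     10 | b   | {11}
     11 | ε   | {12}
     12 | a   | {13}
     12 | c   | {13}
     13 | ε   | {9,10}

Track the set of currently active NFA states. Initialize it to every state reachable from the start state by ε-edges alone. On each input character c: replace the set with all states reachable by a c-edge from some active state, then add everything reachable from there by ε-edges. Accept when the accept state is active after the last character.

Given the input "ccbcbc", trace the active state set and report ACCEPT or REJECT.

initial (ε-close {0}): {0,2,6}
'c' @ 1: {3,4}
'c' @ 2: {1,5,8,10}
'b' @ 3: {11,12}
'c' @ 4: {9,10,13}  (accept∈set)
'b' @ 5: {11,12}
'c' @ 6: {9,10,13}  (accept∈set)
end set {9,10,13} — state 9 in

Answer: ACCEPT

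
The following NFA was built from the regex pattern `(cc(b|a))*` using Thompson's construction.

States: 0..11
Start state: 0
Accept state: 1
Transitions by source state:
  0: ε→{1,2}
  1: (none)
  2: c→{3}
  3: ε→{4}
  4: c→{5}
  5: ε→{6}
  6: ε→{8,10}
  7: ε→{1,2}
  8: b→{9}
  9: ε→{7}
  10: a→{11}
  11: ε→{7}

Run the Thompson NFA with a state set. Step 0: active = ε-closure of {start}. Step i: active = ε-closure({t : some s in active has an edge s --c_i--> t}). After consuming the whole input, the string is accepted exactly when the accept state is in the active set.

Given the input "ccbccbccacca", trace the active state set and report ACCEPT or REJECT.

start: ε-closure({0}) = {0,1,2}
'c' @ 1: {3,4}
'c' @ 2: {5,6,8,10}
'b' @ 3: {1,2,7,9}  (accept∈set)
'c' @ 4: {3,4}
'c' @ 5: {5,6,8,10}
'b' @ 6: {1,2,7,9}  (accept∈set)
'c' @ 7: {3,4}
'c' @ 8: {5,6,8,10}
'a' @ 9: {1,2,7,11}  (accept∈set)
'c' @ 10: {3,4}
'c' @ 11: {5,6,8,10}
'a' @ 12: {1,2,7,11}  (accept∈set)
after full input: {1,2,7,11}  (accept=1 in)

Answer: ACCEPT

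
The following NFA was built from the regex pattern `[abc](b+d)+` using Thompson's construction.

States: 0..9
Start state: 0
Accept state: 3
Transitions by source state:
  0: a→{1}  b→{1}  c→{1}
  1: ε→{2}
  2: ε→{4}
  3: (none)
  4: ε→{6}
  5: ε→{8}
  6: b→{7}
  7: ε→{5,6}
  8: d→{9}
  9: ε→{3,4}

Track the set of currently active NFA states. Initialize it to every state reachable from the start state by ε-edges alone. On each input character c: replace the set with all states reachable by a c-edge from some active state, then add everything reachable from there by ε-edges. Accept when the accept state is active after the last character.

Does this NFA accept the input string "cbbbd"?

initial (ε-close {0}): {0}
'c' @ 1: {1,2,4,6}
'b' @ 2: {5,6,7,8}
'b' @ 3: {5,6,7,8}
'b' @ 4: {5,6,7,8}
'd' @ 5: {3,4,6,9}  [accepting]
end set {3,4,6,9} — state 3 in

Answer: ACCEPT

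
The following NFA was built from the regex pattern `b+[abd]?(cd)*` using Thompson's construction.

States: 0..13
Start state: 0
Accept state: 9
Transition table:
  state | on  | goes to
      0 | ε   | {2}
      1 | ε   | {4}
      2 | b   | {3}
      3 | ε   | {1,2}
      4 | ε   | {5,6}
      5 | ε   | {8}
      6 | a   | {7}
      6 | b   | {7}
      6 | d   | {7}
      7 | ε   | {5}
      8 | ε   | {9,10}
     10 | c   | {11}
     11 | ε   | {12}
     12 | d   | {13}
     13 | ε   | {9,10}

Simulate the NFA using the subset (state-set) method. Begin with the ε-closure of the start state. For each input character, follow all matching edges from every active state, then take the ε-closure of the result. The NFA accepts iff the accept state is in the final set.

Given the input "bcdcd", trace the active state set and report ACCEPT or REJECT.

Answer: ACCEPT

Trace:
S₀ = ε-closure({0}) = {0,2}
'b' @ 1: {1,2,3,4,5,6,8,9,10}  ✓accept
'c' @ 2: {11,12}
'd' @ 3: {9,10,13}  ✓accept
'c' @ 4: {11,12}
'd' @ 5: {9,10,13}  ✓accept
end set {9,10,13} — state 9 in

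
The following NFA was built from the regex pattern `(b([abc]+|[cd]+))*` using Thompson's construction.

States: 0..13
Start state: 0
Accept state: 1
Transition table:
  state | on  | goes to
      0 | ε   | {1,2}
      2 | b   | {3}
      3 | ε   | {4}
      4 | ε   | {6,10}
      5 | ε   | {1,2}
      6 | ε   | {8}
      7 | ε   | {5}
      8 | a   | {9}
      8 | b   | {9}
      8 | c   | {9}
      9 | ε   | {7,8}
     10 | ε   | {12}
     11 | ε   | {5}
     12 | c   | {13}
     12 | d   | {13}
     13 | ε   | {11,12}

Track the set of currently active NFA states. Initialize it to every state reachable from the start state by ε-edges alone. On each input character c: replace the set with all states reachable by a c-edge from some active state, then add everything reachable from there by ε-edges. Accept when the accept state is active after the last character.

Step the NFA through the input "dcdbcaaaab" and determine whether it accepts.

Answer: REJECT

Trace:
start: ε-closure({0}) = {0,1,2}
'd' @ 1: {}  — dead — no transitions
rest 'cdbcaaaab' ignored (set empty)
after full input: {}  (accept=1 not in)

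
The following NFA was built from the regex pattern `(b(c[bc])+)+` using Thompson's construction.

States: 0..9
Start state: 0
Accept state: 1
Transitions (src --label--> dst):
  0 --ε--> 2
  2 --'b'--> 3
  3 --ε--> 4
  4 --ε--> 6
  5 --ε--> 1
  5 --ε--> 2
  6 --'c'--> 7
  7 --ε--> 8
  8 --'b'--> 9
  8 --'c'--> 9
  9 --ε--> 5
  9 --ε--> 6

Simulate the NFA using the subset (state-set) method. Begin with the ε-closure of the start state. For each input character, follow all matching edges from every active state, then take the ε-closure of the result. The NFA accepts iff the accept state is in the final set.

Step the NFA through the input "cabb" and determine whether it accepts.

Answer: REJECT

Derivation:
start: ε-closure({0}) = {0,2}
'c' @ 1: {}  — state set empty
rest 'abb' ignored (set empty)
after full input: {}  (accept=1 not in)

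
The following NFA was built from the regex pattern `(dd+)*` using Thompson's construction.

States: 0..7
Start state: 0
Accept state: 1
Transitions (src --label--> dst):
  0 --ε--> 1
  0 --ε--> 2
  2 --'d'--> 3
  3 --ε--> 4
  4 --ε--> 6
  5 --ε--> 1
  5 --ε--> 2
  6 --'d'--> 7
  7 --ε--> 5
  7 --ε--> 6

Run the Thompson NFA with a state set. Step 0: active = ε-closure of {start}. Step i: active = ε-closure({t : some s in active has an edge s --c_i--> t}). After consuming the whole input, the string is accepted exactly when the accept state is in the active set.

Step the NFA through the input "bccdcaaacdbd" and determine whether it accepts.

Answer: REJECT

Trace:
start: ε-closure({0}) = {0,1,2}
'b' @ 1: {}  — state set empty
rest 'ccdcaaacdbd' ignored (set empty)
end set {} — state 1 not in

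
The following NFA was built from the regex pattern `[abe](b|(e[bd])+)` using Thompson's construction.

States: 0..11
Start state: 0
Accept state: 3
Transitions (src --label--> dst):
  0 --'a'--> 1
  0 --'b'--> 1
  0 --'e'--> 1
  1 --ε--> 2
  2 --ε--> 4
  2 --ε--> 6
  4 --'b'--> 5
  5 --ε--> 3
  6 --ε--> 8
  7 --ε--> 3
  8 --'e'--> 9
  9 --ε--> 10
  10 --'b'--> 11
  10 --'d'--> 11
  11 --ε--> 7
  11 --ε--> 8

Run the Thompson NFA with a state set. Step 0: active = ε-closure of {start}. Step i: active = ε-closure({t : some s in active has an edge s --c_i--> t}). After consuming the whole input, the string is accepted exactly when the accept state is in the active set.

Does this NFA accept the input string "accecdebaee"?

Answer: REJECT

Derivation:
S₀ = ε-closure({0}) = {0}
'a' @ 1: {1,2,4,6,8}
'c' @ 2: {}  — no active states
rest 'cecdebaee' ignored (set empty)
end set {} — state 3 not in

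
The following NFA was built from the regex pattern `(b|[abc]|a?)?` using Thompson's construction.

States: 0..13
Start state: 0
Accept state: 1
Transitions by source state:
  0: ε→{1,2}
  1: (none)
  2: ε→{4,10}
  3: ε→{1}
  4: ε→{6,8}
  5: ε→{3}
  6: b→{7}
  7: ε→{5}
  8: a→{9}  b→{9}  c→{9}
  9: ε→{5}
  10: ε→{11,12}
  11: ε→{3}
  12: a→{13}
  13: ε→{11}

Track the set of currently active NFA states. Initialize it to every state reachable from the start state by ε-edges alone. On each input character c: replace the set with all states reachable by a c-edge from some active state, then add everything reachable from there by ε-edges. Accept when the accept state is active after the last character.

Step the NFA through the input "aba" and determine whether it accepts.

S₀ = ε-closure({0}) = {0,1,2,3,4,6,8,10,11,12}
'a' @ 1: {1,3,5,9,11,13}  ✓accept
'b' @ 2: {}  — state set empty
rest 'a' ignored (set empty)
after full input: {}  (accept=1 not in)

Answer: REJECT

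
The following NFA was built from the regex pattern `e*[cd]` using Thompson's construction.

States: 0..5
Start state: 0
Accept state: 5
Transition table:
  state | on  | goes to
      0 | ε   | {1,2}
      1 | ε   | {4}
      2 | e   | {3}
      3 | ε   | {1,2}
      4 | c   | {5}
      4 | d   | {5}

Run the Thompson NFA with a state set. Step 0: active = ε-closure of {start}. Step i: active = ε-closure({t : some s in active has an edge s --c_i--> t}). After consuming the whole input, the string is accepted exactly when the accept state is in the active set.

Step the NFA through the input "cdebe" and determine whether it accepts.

S₀ = ε-closure({0}) = {0,1,2,4}
'c' @ 1: {5}  ✓accept
'd' @ 2: {}  — state set empty
rest 'ebe' ignored (set empty)
final: {}; accept 5 not in set

Answer: REJECT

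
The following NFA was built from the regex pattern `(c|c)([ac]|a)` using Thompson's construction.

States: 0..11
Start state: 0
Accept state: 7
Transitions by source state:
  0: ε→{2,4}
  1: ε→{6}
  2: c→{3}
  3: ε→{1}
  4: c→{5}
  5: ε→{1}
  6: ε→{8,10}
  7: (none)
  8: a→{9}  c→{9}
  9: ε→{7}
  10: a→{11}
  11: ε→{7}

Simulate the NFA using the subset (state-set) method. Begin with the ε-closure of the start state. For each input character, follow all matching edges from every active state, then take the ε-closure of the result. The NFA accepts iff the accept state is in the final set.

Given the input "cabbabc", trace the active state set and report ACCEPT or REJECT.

Answer: REJECT

Steps:
S₀ = ε-closure({0}) = {0,2,4}
'c' @ 1: {1,3,5,6,8,10}
'a' @ 2: {7,9,11}  (accept∈set)
'b' @ 3: {}  — no active states
rest 'babc' ignored (set empty)
after full input: {}  (accept=7 not in)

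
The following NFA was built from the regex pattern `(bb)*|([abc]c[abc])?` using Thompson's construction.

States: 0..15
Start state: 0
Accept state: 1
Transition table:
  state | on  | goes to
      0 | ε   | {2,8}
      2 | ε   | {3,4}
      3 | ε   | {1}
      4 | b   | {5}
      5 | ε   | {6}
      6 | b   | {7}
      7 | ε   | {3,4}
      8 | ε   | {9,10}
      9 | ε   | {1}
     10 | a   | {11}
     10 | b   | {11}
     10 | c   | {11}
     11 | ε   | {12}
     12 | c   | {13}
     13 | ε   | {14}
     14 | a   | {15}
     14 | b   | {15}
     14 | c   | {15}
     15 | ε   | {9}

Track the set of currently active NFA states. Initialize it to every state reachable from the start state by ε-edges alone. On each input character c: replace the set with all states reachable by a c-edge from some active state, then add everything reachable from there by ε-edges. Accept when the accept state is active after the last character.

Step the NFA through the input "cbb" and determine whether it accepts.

Answer: REJECT

Derivation:
initial (ε-close {0}): {0,1,2,3,4,8,9,10}
'c' @ 1: {11,12}
'b' @ 2: {}  — state set empty
rest 'b' ignored (set empty)
end set {} — state 1 not in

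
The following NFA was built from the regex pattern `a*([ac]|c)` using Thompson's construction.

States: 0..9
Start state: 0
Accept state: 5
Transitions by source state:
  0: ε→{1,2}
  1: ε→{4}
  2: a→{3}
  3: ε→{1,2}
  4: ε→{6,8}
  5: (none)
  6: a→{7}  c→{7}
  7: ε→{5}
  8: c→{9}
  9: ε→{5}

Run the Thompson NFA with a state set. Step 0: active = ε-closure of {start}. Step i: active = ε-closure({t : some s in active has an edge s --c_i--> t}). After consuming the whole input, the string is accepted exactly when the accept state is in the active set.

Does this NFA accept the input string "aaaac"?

initial (ε-close {0}): {0,1,2,4,6,8}
'a' @ 1: {1,2,3,4,5,6,7,8}  [accepting]
'a' @ 2: {1,2,3,4,5,6,7,8}  [accepting]
'a' @ 3: {1,2,3,4,5,6,7,8}  [accepting]
'a' @ 4: {1,2,3,4,5,6,7,8}  [accepting]
'c' @ 5: {5,7,9}  [accepting]
after full input: {5,7,9}  (accept=5 in)

Answer: ACCEPT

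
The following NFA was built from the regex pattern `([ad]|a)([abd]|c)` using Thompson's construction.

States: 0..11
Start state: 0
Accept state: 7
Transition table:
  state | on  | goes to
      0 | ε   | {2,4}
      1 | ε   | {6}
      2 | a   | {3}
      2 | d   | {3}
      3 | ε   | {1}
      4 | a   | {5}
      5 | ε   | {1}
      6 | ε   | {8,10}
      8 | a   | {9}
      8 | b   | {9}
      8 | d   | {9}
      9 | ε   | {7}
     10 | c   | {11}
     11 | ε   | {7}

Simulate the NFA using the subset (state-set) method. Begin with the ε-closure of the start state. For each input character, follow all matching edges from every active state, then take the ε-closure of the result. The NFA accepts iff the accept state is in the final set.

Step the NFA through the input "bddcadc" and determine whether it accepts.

Answer: REJECT

Derivation:
initial (ε-close {0}): {0,2,4}
'b' @ 1: {}  — state set empty
rest 'ddcadc' ignored (set empty)
after full input: {}  (accept=7 not in)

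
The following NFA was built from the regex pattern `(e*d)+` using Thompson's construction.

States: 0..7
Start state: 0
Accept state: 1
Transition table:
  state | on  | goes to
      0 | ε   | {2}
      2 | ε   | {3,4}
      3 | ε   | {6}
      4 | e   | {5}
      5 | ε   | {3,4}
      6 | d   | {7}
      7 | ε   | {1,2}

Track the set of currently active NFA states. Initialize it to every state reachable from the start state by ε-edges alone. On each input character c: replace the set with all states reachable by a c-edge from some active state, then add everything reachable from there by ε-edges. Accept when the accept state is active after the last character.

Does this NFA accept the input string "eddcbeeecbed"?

initial (ε-close {0}): {0,2,3,4,6}
'e' @ 1: {3,4,5,6}
'd' @ 2: {1,2,3,4,6,7}  ✓accept
'd' @ 3: {1,2,3,4,6,7}  ✓accept
'c' @ 4: {}  — state set empty
rest 'beeecbed' ignored (set empty)
after full input: {}  (accept=1 not in)

Answer: REJECT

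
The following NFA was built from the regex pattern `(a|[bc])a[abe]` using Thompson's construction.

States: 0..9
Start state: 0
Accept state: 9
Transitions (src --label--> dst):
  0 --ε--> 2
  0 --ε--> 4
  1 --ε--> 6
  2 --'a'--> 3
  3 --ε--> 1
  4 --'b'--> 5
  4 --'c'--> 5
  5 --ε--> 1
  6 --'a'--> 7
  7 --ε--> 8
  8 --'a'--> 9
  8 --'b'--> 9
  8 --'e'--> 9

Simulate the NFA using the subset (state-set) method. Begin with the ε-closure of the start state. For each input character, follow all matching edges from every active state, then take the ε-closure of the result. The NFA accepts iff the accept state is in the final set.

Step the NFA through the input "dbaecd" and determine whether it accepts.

Answer: REJECT

Steps:
S₀ = ε-closure({0}) = {0,2,4}
'd' @ 1: {}  — state set empty
rest 'baecd' ignored (set empty)
after full input: {}  (accept=9 not in)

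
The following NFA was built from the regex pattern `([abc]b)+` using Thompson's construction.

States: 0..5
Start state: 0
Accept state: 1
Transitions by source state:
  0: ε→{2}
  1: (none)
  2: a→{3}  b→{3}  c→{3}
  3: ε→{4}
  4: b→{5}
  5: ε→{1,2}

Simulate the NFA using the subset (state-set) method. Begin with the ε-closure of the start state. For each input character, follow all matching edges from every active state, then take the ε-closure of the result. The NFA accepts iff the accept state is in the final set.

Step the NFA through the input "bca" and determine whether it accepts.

S₀ = ε-closure({0}) = {0,2}
'b' @ 1: {3,4}
'c' @ 2: {}  — no active states
rest 'a' ignored (set empty)
final: {}; accept 1 not in set

Answer: REJECT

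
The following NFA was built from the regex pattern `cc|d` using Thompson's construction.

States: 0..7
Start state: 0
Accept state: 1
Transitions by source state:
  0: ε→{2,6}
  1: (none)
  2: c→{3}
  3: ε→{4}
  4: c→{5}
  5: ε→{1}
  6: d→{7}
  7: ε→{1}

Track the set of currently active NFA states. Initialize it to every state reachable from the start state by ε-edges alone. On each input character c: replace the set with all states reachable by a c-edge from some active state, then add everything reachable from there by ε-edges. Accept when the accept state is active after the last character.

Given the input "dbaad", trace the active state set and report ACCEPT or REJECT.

Answer: REJECT

Steps:
S₀ = ε-closure({0}) = {0,2,6}
'd' @ 1: {1,7}  (accept∈set)
'b' @ 2: {}  — no active states
rest 'aad' ignored (set empty)
final: {}; accept 1 not in set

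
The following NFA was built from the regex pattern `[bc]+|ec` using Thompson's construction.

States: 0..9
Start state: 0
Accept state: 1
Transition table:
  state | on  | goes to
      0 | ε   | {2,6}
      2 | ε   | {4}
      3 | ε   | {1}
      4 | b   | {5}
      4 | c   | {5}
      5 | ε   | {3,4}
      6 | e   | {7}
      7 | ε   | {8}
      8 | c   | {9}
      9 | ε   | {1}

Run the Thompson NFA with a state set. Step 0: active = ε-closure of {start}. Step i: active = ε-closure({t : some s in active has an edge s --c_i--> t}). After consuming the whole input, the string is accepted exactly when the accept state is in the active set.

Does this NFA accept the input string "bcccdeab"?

start: ε-closure({0}) = {0,2,4,6}
'b' @ 1: {1,3,4,5}  ✓accept
'c' @ 2: {1,3,4,5}  ✓accept
'c' @ 3: {1,3,4,5}  ✓accept
'c' @ 4: {1,3,4,5}  ✓accept
'd' @ 5: {}  — no active states
rest 'eab' ignored (set empty)
final: {}; accept 1 not in set

Answer: REJECT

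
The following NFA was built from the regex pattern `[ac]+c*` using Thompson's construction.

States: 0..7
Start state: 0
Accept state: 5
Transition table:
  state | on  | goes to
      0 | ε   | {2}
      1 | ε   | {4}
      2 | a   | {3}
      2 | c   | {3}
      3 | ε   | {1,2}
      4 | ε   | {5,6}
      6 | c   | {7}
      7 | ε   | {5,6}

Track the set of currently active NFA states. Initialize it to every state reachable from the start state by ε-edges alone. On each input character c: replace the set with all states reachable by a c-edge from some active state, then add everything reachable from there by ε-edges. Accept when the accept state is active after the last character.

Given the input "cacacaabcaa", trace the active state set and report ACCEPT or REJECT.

S₀ = ε-closure({0}) = {0,2}
'c' @ 1: {1,2,3,4,5,6}  (accept∈set)
'a' @ 2: {1,2,3,4,5,6}  (accept∈set)
'c' @ 3: {1,2,3,4,5,6,7}  (accept∈set)
'a' @ 4: {1,2,3,4,5,6}  (accept∈set)
'c' @ 5: {1,2,3,4,5,6,7}  (accept∈set)
'a' @ 6: {1,2,3,4,5,6}  (accept∈set)
'a' @ 7: {1,2,3,4,5,6}  (accept∈set)
'b' @ 8: {}  — no active states
rest 'caa' ignored (set empty)
after full input: {}  (accept=5 not in)

Answer: REJECT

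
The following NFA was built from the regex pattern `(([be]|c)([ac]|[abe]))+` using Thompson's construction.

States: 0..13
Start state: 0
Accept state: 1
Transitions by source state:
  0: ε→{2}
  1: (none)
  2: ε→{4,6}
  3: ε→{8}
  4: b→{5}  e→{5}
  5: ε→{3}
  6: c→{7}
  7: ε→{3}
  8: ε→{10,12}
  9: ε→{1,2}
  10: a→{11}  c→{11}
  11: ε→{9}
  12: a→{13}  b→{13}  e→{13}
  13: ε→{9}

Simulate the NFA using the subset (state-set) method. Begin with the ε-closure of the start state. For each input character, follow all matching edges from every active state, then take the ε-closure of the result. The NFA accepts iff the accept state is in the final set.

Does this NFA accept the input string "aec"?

Answer: REJECT

Steps:
initial (ε-close {0}): {0,2,4,6}
'a' @ 1: {}  — state set empty
rest 'ec' ignored (set empty)
after full input: {}  (accept=1 not in)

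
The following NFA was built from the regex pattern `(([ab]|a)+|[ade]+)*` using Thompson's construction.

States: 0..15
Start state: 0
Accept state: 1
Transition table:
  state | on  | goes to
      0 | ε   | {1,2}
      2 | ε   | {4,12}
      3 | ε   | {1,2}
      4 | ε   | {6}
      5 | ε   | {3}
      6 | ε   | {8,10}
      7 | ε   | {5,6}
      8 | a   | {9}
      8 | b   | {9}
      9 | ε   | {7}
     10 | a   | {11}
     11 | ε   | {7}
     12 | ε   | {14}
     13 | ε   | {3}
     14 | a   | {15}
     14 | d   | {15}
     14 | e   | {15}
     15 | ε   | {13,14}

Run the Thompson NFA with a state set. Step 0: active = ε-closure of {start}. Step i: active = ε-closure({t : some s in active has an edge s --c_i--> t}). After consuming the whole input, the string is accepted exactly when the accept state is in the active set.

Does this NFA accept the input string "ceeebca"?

Answer: REJECT

Steps:
S₀ = ε-closure({0}) = {0,1,2,4,6,8,10,12,14}
'c' @ 1: {}  — state set empty
rest 'eeebca' ignored (set empty)
final: {}; accept 1 not in set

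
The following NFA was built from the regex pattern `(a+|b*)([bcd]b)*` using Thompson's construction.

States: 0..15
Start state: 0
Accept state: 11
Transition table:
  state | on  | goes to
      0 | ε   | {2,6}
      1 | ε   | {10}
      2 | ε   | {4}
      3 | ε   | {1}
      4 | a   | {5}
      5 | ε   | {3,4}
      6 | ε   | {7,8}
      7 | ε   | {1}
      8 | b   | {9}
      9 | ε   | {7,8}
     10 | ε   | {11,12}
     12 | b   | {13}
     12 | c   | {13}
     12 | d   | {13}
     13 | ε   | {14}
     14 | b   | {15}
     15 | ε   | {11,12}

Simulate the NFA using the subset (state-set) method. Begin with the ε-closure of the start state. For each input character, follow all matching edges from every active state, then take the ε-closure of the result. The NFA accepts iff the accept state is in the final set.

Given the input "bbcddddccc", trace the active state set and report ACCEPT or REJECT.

Answer: REJECT

Trace:
S₀ = ε-closure({0}) = {0,1,2,4,6,7,8,10,11,12}
'b' @ 1: {1,7,8,9,10,11,12,13,14}  ✓accept
'b' @ 2: {1,7,8,9,10,11,12,13,14,15}  ✓accept
'c' @ 3: {13,14}
'd' @ 4: {}  — no active states
rest 'dddccc' ignored (set empty)
final: {}; accept 11 not in set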